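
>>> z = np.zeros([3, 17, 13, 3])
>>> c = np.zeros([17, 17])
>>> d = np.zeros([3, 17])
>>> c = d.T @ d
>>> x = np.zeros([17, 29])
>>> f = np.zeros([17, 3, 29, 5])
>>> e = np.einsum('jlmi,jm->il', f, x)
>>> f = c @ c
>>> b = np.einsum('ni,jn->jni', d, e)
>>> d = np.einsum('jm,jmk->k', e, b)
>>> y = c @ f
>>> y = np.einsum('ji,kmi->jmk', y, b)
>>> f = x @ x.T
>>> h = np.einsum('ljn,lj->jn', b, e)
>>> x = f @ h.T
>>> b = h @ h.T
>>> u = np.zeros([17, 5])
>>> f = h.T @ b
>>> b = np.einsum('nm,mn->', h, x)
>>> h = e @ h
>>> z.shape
(3, 17, 13, 3)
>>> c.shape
(17, 17)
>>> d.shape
(17,)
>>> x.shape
(17, 3)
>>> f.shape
(17, 3)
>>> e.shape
(5, 3)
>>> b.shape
()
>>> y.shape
(17, 3, 5)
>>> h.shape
(5, 17)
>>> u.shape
(17, 5)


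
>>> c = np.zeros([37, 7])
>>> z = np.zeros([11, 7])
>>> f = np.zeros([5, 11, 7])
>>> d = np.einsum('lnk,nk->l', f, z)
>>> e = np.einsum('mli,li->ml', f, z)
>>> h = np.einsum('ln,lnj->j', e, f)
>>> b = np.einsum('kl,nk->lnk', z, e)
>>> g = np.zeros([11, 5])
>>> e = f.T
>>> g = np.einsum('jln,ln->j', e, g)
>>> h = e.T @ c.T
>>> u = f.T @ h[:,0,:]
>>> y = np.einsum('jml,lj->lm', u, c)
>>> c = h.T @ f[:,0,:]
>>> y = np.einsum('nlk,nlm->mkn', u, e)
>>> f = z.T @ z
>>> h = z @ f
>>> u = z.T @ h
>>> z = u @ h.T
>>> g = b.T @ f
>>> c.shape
(37, 11, 7)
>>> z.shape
(7, 11)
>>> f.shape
(7, 7)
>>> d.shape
(5,)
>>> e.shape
(7, 11, 5)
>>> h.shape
(11, 7)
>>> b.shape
(7, 5, 11)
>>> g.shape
(11, 5, 7)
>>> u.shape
(7, 7)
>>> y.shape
(5, 37, 7)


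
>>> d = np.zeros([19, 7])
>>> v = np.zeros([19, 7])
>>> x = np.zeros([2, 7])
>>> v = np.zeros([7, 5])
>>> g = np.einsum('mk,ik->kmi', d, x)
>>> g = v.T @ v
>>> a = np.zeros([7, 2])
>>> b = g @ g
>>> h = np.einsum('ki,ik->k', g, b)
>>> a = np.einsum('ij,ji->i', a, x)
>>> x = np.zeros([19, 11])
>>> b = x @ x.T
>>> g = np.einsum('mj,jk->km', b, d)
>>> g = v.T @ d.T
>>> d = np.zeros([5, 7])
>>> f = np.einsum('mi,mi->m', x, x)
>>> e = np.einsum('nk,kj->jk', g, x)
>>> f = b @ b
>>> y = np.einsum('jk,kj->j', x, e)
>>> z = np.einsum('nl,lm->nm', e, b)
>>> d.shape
(5, 7)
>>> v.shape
(7, 5)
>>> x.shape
(19, 11)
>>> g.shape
(5, 19)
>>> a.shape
(7,)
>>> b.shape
(19, 19)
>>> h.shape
(5,)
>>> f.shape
(19, 19)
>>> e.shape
(11, 19)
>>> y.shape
(19,)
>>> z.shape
(11, 19)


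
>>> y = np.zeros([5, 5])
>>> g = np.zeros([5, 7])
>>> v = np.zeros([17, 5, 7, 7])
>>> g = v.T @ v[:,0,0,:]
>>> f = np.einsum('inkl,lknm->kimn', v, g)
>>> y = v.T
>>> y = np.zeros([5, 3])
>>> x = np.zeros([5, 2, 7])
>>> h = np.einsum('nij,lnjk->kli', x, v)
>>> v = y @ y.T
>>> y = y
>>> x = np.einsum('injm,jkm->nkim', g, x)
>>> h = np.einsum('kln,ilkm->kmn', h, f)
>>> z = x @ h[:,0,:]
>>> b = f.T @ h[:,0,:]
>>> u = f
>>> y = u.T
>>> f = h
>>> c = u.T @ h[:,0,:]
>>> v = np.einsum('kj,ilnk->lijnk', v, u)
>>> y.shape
(5, 7, 17, 7)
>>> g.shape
(7, 7, 5, 7)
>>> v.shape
(17, 7, 5, 7, 5)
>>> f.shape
(7, 5, 2)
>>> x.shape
(7, 2, 7, 7)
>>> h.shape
(7, 5, 2)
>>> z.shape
(7, 2, 7, 2)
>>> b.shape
(5, 7, 17, 2)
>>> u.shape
(7, 17, 7, 5)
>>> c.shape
(5, 7, 17, 2)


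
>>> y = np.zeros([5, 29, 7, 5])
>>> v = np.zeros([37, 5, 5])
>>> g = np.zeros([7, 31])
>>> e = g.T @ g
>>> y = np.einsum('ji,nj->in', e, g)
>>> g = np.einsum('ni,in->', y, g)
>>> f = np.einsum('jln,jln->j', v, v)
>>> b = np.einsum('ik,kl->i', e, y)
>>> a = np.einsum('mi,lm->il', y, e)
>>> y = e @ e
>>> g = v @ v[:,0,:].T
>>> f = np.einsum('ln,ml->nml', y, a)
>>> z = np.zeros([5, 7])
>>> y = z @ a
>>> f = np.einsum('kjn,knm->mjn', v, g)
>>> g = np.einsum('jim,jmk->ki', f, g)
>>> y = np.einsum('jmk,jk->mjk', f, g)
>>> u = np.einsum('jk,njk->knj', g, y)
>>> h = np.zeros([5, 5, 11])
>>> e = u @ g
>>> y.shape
(5, 37, 5)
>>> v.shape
(37, 5, 5)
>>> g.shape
(37, 5)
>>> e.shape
(5, 5, 5)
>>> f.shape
(37, 5, 5)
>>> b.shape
(31,)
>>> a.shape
(7, 31)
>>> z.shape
(5, 7)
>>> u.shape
(5, 5, 37)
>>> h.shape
(5, 5, 11)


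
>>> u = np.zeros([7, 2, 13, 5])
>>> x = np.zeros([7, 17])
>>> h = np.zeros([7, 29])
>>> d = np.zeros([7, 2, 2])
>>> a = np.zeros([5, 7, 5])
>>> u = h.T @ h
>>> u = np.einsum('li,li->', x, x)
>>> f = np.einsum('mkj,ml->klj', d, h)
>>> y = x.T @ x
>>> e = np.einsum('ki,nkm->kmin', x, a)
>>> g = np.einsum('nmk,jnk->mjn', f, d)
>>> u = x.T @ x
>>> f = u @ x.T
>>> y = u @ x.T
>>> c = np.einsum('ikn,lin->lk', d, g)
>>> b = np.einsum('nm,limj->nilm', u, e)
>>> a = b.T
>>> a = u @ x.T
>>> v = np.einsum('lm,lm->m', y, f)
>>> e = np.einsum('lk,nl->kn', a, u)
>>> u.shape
(17, 17)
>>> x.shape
(7, 17)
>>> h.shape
(7, 29)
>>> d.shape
(7, 2, 2)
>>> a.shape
(17, 7)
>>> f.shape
(17, 7)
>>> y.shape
(17, 7)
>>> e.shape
(7, 17)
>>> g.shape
(29, 7, 2)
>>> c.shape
(29, 2)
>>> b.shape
(17, 5, 7, 17)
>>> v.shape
(7,)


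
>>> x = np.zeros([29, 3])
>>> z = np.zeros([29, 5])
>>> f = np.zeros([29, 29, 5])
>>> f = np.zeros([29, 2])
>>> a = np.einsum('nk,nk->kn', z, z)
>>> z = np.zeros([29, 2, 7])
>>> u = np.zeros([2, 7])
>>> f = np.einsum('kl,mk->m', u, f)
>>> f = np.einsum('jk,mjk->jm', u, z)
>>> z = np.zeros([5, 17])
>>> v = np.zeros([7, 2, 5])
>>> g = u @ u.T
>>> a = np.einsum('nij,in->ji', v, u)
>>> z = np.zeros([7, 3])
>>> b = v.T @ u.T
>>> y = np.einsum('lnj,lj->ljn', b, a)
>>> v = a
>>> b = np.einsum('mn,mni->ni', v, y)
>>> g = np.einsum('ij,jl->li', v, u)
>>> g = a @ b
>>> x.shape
(29, 3)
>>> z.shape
(7, 3)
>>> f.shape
(2, 29)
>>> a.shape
(5, 2)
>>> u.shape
(2, 7)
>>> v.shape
(5, 2)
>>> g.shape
(5, 2)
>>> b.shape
(2, 2)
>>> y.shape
(5, 2, 2)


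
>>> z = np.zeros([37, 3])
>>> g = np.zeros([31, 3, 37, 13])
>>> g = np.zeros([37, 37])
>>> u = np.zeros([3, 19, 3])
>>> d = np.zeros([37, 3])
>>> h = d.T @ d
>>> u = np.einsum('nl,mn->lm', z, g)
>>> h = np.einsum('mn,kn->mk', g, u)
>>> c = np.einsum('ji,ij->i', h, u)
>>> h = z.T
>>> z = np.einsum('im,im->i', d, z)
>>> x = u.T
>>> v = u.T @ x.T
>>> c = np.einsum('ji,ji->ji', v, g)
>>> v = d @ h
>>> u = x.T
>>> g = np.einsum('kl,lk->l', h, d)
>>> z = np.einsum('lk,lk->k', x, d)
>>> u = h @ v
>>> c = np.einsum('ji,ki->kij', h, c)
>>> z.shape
(3,)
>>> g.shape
(37,)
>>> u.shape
(3, 37)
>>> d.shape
(37, 3)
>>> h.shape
(3, 37)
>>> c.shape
(37, 37, 3)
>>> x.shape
(37, 3)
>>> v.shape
(37, 37)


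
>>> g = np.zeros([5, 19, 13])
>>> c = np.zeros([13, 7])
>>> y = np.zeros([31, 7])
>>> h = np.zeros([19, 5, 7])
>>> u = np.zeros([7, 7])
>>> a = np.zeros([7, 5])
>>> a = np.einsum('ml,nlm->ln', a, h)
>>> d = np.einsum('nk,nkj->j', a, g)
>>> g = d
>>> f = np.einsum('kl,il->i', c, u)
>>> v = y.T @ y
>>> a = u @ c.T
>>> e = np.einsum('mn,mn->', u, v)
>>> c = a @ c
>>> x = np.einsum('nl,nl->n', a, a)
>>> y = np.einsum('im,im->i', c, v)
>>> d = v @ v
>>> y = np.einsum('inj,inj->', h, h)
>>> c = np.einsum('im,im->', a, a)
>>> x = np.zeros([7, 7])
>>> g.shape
(13,)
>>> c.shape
()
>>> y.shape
()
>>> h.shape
(19, 5, 7)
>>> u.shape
(7, 7)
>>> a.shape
(7, 13)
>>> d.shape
(7, 7)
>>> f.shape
(7,)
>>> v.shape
(7, 7)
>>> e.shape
()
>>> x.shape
(7, 7)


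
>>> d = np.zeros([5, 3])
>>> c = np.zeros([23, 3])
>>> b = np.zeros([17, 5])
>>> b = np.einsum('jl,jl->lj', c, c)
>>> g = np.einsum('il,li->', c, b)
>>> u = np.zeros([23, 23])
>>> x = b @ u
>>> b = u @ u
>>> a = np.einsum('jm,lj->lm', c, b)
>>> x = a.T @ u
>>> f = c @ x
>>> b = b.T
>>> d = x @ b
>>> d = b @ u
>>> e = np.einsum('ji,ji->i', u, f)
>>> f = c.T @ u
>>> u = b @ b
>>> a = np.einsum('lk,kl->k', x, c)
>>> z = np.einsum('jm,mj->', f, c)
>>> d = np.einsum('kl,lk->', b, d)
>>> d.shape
()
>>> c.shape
(23, 3)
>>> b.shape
(23, 23)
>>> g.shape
()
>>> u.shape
(23, 23)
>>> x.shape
(3, 23)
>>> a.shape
(23,)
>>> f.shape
(3, 23)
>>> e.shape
(23,)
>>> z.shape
()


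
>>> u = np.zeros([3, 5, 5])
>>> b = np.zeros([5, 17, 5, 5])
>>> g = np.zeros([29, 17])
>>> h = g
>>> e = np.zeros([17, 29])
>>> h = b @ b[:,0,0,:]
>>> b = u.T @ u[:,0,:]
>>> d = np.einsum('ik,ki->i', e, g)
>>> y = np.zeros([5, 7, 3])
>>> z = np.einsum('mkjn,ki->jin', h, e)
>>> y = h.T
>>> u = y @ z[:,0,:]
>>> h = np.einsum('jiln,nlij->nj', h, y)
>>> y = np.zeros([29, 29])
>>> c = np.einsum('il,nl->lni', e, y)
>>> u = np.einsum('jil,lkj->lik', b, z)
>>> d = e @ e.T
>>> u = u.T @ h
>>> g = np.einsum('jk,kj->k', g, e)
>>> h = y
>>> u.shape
(29, 5, 5)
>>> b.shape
(5, 5, 5)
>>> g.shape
(17,)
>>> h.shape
(29, 29)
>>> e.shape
(17, 29)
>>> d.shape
(17, 17)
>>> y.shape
(29, 29)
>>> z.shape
(5, 29, 5)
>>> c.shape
(29, 29, 17)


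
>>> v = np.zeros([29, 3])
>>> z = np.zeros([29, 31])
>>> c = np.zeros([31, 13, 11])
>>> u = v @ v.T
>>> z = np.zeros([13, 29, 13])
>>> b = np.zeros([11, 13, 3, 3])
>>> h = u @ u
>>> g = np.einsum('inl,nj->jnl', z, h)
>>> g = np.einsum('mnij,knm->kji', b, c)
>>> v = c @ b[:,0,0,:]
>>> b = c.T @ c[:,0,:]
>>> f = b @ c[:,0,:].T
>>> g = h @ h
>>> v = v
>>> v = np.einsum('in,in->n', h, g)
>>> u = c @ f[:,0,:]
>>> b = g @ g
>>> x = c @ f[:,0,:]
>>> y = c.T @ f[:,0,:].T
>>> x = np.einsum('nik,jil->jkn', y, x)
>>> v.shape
(29,)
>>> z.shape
(13, 29, 13)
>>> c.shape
(31, 13, 11)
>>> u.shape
(31, 13, 31)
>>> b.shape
(29, 29)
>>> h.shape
(29, 29)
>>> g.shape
(29, 29)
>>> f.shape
(11, 13, 31)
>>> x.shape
(31, 11, 11)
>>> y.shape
(11, 13, 11)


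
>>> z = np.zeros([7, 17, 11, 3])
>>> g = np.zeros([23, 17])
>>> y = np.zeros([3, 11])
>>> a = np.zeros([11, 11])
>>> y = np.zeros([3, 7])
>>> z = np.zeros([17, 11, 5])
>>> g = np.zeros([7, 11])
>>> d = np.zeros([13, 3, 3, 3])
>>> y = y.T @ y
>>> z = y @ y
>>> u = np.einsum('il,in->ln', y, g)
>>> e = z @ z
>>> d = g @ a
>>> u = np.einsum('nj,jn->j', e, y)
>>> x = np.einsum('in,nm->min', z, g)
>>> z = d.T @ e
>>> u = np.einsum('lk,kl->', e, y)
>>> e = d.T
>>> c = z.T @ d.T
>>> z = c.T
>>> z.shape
(7, 7)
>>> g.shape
(7, 11)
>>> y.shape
(7, 7)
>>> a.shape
(11, 11)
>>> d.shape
(7, 11)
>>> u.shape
()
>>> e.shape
(11, 7)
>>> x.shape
(11, 7, 7)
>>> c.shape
(7, 7)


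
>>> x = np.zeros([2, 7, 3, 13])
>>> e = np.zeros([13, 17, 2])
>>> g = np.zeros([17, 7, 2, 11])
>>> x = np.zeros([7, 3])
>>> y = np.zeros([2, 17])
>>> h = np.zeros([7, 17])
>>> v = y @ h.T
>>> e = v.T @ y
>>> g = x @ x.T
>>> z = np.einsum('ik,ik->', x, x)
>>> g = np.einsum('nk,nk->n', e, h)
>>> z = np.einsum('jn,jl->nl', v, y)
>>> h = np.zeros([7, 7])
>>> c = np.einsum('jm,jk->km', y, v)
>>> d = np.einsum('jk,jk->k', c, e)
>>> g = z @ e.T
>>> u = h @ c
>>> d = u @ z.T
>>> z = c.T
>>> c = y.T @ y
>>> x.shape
(7, 3)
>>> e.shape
(7, 17)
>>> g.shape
(7, 7)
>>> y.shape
(2, 17)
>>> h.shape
(7, 7)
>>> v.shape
(2, 7)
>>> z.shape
(17, 7)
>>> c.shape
(17, 17)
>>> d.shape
(7, 7)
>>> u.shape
(7, 17)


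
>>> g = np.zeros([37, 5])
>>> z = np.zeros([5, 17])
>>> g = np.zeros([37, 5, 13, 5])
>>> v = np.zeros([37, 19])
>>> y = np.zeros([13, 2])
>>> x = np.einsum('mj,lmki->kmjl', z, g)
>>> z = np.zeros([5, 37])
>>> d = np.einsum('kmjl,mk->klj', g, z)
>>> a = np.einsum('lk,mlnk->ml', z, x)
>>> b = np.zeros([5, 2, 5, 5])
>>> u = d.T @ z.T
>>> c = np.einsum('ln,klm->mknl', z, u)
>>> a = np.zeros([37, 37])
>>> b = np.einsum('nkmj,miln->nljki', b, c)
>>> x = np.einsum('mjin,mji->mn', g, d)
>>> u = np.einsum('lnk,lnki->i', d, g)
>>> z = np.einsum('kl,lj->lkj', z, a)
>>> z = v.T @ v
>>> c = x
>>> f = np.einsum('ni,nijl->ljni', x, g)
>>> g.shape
(37, 5, 13, 5)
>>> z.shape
(19, 19)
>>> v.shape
(37, 19)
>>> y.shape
(13, 2)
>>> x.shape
(37, 5)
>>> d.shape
(37, 5, 13)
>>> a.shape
(37, 37)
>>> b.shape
(5, 37, 5, 2, 13)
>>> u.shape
(5,)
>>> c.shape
(37, 5)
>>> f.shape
(5, 13, 37, 5)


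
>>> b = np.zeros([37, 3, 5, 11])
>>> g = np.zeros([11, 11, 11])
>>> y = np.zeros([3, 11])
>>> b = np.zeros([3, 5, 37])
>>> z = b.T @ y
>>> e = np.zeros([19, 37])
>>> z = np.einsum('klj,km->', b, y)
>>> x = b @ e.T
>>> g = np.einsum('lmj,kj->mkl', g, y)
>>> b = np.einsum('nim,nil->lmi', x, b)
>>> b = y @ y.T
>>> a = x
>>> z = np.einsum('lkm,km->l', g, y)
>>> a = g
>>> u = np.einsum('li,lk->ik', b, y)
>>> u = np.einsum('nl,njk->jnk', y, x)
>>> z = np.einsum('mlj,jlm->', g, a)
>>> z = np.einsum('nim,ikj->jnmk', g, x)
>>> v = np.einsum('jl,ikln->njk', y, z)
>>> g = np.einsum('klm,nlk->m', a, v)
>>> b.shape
(3, 3)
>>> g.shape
(11,)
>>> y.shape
(3, 11)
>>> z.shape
(19, 11, 11, 5)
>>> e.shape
(19, 37)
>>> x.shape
(3, 5, 19)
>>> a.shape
(11, 3, 11)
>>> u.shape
(5, 3, 19)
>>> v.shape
(5, 3, 11)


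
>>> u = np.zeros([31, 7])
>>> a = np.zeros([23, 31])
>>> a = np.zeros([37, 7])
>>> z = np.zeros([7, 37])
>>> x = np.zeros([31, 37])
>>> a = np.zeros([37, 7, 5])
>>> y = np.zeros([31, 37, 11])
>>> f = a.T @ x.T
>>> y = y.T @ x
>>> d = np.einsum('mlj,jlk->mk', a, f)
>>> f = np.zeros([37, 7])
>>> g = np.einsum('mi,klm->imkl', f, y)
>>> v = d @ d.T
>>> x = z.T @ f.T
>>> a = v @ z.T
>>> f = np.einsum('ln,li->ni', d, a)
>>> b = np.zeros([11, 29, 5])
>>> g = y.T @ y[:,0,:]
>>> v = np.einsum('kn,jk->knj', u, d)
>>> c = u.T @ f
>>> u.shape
(31, 7)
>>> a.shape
(37, 7)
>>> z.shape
(7, 37)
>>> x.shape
(37, 37)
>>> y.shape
(11, 37, 37)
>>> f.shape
(31, 7)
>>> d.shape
(37, 31)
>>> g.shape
(37, 37, 37)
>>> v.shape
(31, 7, 37)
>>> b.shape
(11, 29, 5)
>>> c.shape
(7, 7)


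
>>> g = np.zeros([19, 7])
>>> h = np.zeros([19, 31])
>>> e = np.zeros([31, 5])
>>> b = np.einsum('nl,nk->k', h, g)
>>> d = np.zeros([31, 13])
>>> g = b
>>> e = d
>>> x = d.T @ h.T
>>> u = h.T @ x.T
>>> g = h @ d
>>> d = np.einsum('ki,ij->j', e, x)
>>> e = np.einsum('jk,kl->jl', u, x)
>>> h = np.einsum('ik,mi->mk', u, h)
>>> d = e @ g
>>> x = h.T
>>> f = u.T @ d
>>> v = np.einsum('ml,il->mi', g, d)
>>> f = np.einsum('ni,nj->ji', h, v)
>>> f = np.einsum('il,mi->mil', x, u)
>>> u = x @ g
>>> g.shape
(19, 13)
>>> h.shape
(19, 13)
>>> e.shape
(31, 19)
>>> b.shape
(7,)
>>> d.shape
(31, 13)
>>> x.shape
(13, 19)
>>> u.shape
(13, 13)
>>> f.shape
(31, 13, 19)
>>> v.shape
(19, 31)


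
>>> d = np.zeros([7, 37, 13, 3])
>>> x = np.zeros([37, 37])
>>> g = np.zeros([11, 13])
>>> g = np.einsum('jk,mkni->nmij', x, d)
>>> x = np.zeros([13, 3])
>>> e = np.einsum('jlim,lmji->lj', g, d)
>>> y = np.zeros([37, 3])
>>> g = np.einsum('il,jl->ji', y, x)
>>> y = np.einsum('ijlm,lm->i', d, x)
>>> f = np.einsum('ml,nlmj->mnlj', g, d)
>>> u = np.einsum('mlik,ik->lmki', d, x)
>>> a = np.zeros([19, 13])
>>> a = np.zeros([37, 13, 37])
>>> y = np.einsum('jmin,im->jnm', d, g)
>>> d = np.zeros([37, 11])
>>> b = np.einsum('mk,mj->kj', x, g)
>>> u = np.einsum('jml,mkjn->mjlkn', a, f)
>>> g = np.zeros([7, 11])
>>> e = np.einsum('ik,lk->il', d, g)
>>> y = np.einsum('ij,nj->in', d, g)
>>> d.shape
(37, 11)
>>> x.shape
(13, 3)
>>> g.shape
(7, 11)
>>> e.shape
(37, 7)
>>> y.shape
(37, 7)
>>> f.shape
(13, 7, 37, 3)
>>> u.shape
(13, 37, 37, 7, 3)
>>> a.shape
(37, 13, 37)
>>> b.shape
(3, 37)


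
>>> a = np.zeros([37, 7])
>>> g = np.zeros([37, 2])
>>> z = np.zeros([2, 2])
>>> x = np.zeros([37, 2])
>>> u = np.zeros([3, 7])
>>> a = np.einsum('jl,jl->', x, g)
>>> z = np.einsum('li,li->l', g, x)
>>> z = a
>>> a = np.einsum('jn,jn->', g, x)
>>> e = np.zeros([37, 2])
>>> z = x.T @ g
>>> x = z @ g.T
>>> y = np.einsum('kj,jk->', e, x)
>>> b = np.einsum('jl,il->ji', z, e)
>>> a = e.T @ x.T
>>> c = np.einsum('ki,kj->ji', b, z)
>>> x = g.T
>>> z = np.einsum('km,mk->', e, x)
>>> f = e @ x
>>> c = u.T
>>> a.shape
(2, 2)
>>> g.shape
(37, 2)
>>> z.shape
()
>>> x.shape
(2, 37)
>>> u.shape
(3, 7)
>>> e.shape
(37, 2)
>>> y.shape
()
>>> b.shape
(2, 37)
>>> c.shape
(7, 3)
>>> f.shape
(37, 37)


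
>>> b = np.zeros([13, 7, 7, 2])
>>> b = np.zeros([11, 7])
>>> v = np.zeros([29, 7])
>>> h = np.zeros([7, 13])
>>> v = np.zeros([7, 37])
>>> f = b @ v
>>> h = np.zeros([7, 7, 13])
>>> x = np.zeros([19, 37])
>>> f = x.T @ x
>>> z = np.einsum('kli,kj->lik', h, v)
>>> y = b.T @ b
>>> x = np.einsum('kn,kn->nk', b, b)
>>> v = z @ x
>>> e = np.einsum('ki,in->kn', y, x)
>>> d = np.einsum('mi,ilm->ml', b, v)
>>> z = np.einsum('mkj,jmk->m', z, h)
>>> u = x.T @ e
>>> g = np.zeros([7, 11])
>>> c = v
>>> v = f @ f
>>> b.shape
(11, 7)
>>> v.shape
(37, 37)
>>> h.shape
(7, 7, 13)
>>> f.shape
(37, 37)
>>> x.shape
(7, 11)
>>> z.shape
(7,)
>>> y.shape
(7, 7)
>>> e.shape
(7, 11)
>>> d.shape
(11, 13)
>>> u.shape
(11, 11)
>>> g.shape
(7, 11)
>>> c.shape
(7, 13, 11)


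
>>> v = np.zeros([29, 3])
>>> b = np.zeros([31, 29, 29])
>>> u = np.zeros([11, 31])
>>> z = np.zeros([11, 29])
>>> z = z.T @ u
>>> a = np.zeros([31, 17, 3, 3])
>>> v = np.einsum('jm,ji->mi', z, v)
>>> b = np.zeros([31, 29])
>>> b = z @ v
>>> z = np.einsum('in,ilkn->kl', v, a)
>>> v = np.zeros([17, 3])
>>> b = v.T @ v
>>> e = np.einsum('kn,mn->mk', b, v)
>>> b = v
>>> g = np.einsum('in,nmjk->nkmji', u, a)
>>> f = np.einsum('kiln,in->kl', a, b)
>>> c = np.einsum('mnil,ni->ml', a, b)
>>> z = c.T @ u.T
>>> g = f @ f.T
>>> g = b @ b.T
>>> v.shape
(17, 3)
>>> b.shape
(17, 3)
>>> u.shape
(11, 31)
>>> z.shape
(3, 11)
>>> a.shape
(31, 17, 3, 3)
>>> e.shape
(17, 3)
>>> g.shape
(17, 17)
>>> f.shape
(31, 3)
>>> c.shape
(31, 3)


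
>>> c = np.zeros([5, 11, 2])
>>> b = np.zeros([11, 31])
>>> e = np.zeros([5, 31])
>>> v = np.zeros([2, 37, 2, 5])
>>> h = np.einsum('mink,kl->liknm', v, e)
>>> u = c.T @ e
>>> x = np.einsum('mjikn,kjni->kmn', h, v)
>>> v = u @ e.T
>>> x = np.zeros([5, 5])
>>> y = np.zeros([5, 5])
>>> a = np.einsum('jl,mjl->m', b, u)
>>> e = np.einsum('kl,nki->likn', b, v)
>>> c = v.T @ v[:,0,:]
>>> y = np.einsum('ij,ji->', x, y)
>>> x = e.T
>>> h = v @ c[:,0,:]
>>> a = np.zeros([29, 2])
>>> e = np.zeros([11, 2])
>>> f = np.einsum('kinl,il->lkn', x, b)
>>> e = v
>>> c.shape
(5, 11, 5)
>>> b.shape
(11, 31)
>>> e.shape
(2, 11, 5)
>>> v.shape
(2, 11, 5)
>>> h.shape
(2, 11, 5)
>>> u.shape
(2, 11, 31)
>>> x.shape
(2, 11, 5, 31)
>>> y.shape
()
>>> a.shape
(29, 2)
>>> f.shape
(31, 2, 5)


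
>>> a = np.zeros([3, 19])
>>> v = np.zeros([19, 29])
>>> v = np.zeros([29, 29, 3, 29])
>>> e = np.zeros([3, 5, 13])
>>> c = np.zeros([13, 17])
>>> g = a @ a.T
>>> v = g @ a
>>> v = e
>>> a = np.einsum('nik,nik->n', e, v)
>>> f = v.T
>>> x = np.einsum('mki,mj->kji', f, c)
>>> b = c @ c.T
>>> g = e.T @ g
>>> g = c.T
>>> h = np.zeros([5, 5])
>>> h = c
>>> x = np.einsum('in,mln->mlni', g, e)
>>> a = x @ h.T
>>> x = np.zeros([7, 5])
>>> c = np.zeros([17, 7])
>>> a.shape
(3, 5, 13, 13)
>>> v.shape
(3, 5, 13)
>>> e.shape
(3, 5, 13)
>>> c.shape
(17, 7)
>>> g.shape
(17, 13)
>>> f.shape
(13, 5, 3)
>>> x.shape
(7, 5)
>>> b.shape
(13, 13)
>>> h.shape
(13, 17)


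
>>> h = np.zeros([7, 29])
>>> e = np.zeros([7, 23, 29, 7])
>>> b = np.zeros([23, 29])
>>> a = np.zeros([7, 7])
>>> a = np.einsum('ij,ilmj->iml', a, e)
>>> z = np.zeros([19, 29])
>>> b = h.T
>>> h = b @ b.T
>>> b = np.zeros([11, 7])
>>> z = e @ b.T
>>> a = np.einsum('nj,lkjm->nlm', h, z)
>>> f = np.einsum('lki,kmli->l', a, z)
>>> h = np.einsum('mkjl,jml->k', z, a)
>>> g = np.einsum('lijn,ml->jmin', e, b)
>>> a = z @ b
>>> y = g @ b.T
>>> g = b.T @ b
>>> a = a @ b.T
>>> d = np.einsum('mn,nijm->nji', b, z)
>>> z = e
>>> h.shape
(23,)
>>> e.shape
(7, 23, 29, 7)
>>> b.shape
(11, 7)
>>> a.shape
(7, 23, 29, 11)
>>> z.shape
(7, 23, 29, 7)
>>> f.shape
(29,)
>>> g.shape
(7, 7)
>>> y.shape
(29, 11, 23, 11)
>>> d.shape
(7, 29, 23)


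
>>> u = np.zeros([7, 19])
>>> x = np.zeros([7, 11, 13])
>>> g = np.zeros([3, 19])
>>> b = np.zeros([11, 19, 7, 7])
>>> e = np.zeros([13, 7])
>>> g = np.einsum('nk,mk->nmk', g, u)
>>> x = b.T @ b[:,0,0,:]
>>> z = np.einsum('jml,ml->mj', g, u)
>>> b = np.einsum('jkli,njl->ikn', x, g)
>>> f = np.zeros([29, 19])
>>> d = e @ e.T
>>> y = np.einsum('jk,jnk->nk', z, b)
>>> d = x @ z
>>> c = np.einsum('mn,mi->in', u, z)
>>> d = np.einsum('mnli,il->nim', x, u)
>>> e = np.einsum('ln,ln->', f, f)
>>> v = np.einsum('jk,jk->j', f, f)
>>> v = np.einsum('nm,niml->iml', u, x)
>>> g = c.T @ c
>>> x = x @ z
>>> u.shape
(7, 19)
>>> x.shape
(7, 7, 19, 3)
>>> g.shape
(19, 19)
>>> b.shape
(7, 7, 3)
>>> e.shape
()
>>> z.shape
(7, 3)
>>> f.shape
(29, 19)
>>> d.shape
(7, 7, 7)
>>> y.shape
(7, 3)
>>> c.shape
(3, 19)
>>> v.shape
(7, 19, 7)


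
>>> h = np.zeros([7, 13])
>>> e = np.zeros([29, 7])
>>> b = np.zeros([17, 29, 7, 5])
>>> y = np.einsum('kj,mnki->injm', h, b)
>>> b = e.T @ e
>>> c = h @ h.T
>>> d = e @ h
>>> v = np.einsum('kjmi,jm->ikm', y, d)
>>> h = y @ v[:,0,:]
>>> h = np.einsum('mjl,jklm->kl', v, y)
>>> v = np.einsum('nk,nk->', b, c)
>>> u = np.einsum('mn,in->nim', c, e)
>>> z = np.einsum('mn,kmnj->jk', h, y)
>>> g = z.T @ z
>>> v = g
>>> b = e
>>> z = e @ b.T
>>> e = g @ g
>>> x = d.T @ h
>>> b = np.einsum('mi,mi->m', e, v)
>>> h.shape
(29, 13)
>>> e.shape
(5, 5)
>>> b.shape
(5,)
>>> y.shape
(5, 29, 13, 17)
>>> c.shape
(7, 7)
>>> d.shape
(29, 13)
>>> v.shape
(5, 5)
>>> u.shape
(7, 29, 7)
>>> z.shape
(29, 29)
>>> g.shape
(5, 5)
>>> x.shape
(13, 13)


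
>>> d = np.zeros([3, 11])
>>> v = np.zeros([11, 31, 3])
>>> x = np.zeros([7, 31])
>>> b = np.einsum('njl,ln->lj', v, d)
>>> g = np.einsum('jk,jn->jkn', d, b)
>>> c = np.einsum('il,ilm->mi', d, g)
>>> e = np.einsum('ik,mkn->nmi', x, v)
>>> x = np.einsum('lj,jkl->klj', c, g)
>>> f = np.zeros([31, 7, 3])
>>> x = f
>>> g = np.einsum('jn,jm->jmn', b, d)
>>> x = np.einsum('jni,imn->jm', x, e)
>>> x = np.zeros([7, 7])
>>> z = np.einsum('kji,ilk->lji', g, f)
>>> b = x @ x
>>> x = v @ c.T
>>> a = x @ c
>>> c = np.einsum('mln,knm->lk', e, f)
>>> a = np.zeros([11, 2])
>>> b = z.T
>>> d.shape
(3, 11)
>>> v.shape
(11, 31, 3)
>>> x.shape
(11, 31, 31)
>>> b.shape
(31, 11, 7)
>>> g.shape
(3, 11, 31)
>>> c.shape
(11, 31)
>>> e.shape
(3, 11, 7)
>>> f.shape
(31, 7, 3)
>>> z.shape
(7, 11, 31)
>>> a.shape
(11, 2)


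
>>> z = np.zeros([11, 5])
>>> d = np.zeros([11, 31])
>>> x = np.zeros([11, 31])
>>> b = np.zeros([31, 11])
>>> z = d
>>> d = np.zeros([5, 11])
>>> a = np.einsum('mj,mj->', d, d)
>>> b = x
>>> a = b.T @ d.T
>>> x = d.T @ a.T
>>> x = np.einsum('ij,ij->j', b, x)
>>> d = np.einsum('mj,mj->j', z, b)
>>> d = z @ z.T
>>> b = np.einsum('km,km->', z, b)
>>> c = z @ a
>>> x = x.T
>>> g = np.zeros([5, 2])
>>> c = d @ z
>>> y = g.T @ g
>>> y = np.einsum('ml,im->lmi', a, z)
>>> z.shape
(11, 31)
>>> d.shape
(11, 11)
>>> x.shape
(31,)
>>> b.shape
()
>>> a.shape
(31, 5)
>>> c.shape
(11, 31)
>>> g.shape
(5, 2)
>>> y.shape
(5, 31, 11)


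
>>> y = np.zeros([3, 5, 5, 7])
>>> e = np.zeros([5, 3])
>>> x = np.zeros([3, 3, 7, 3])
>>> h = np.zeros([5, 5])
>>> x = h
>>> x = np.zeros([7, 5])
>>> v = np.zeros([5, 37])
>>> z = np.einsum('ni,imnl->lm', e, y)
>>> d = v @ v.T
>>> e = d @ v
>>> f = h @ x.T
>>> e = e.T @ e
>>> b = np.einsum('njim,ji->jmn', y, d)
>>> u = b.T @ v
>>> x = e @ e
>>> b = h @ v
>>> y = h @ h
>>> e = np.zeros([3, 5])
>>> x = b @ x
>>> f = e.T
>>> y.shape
(5, 5)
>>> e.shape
(3, 5)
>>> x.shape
(5, 37)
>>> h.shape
(5, 5)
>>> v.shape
(5, 37)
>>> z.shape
(7, 5)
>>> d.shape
(5, 5)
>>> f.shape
(5, 3)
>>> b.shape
(5, 37)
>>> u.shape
(3, 7, 37)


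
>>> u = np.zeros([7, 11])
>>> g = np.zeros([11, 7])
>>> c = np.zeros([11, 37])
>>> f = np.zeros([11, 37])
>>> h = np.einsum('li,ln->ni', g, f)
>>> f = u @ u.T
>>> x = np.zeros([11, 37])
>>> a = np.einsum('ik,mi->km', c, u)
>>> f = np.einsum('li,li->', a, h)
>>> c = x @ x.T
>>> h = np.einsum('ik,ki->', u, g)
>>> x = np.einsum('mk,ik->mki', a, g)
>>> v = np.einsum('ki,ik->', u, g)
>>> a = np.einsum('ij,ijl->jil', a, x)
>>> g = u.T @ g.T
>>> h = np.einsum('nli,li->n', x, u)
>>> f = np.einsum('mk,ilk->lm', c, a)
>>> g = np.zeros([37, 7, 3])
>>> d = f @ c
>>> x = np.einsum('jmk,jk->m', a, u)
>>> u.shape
(7, 11)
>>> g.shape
(37, 7, 3)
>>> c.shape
(11, 11)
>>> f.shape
(37, 11)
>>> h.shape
(37,)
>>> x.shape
(37,)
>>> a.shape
(7, 37, 11)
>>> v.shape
()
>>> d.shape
(37, 11)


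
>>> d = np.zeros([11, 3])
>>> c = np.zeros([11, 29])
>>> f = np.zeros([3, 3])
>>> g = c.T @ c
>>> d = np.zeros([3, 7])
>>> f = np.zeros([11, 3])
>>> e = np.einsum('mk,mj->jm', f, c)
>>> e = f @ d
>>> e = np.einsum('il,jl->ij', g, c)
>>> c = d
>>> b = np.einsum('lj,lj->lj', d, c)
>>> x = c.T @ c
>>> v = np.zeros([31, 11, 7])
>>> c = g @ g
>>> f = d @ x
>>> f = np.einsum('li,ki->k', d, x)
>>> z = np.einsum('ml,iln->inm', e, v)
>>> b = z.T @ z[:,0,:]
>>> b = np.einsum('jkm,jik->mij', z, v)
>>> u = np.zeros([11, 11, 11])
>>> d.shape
(3, 7)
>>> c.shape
(29, 29)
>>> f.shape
(7,)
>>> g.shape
(29, 29)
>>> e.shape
(29, 11)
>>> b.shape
(29, 11, 31)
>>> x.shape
(7, 7)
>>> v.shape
(31, 11, 7)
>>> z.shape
(31, 7, 29)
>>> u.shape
(11, 11, 11)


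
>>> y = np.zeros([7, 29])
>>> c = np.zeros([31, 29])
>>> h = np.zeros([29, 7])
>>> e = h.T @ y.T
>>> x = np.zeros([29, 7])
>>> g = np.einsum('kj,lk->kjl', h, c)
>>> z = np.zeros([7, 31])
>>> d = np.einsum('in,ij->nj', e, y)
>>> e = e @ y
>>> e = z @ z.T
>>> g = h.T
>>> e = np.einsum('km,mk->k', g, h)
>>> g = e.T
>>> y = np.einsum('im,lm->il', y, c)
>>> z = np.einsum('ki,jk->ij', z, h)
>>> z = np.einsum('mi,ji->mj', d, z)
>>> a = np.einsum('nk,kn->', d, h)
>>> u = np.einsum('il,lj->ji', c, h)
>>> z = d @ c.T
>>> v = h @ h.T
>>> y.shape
(7, 31)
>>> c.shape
(31, 29)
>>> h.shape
(29, 7)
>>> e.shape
(7,)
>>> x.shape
(29, 7)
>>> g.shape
(7,)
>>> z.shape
(7, 31)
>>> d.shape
(7, 29)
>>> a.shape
()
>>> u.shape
(7, 31)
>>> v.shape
(29, 29)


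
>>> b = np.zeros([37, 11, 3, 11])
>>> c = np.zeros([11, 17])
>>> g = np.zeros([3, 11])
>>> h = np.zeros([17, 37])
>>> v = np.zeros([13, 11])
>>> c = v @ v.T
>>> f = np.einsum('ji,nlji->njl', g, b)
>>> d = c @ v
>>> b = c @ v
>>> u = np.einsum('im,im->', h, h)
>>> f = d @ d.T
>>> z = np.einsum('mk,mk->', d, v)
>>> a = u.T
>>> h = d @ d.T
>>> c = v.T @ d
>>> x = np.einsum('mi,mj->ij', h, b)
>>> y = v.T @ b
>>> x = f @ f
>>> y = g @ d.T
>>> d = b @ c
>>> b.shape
(13, 11)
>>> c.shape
(11, 11)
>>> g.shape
(3, 11)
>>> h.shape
(13, 13)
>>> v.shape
(13, 11)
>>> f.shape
(13, 13)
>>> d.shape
(13, 11)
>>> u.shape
()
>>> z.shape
()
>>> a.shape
()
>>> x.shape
(13, 13)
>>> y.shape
(3, 13)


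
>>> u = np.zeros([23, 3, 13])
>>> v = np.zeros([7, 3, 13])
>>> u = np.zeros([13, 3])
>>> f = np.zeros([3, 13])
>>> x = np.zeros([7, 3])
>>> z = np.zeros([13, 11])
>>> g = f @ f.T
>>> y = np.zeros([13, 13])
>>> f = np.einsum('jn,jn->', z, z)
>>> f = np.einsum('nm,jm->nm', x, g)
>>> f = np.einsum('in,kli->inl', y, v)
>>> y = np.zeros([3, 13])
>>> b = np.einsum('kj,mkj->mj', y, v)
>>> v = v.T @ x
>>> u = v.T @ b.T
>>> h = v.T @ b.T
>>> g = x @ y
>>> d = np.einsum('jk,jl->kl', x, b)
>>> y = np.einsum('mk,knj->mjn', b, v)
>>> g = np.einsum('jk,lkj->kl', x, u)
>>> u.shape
(3, 3, 7)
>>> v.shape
(13, 3, 3)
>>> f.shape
(13, 13, 3)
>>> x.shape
(7, 3)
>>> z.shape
(13, 11)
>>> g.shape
(3, 3)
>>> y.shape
(7, 3, 3)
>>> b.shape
(7, 13)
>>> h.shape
(3, 3, 7)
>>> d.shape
(3, 13)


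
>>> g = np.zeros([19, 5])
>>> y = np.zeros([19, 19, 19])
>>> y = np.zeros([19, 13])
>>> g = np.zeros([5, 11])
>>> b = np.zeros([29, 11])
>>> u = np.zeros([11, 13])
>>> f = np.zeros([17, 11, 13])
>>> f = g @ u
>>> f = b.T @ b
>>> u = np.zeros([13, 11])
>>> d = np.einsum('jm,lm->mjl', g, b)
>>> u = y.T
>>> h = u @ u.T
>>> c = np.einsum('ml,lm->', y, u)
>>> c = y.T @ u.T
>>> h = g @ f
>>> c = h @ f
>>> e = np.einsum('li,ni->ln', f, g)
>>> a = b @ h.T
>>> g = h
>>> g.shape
(5, 11)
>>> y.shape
(19, 13)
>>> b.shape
(29, 11)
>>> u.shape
(13, 19)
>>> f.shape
(11, 11)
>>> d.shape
(11, 5, 29)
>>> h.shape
(5, 11)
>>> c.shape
(5, 11)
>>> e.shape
(11, 5)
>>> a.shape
(29, 5)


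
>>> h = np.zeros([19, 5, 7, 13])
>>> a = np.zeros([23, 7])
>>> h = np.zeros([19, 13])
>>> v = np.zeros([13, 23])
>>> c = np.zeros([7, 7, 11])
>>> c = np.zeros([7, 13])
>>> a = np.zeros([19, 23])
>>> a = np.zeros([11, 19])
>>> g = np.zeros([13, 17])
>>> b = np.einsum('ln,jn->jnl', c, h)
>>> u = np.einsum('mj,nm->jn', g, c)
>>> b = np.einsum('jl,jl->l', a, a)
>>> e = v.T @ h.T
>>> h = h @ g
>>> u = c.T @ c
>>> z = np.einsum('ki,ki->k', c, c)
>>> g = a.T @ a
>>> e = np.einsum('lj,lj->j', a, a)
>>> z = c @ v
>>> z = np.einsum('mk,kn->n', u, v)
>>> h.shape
(19, 17)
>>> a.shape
(11, 19)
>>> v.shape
(13, 23)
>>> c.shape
(7, 13)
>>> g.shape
(19, 19)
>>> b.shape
(19,)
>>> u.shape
(13, 13)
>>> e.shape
(19,)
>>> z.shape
(23,)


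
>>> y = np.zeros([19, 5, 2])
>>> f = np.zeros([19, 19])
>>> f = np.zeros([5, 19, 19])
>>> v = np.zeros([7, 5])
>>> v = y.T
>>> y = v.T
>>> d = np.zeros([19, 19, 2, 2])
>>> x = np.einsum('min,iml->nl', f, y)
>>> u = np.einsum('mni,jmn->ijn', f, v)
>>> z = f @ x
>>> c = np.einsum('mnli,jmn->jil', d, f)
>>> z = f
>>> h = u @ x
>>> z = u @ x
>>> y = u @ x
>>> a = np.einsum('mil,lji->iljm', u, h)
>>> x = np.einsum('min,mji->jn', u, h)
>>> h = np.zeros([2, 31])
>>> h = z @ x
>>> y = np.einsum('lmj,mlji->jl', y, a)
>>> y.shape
(2, 19)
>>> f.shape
(5, 19, 19)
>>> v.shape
(2, 5, 19)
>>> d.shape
(19, 19, 2, 2)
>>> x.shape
(2, 19)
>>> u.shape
(19, 2, 19)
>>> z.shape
(19, 2, 2)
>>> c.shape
(5, 2, 2)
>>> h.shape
(19, 2, 19)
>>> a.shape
(2, 19, 2, 19)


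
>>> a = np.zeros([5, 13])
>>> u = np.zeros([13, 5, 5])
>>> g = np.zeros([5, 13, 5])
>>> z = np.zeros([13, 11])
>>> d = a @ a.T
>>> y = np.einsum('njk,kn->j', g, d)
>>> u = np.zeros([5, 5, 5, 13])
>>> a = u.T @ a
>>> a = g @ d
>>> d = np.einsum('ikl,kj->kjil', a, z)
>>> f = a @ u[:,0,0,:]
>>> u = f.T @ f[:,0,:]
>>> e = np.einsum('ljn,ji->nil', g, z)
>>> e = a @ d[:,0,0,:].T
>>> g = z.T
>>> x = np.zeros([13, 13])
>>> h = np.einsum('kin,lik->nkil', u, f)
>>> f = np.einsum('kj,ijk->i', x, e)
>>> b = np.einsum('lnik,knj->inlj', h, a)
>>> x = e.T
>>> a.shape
(5, 13, 5)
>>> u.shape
(13, 13, 13)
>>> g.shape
(11, 13)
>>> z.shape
(13, 11)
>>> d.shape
(13, 11, 5, 5)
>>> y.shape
(13,)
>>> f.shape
(5,)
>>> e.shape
(5, 13, 13)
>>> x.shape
(13, 13, 5)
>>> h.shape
(13, 13, 13, 5)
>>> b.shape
(13, 13, 13, 5)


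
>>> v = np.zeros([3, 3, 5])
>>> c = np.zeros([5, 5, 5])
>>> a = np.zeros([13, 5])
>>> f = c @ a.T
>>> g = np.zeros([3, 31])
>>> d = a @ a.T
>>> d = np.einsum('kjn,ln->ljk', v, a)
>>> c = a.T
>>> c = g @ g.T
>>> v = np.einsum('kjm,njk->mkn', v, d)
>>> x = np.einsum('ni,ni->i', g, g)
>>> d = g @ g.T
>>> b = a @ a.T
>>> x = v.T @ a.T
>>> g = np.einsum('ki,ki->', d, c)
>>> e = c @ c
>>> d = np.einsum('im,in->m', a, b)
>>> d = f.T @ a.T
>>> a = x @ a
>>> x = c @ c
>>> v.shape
(5, 3, 13)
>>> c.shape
(3, 3)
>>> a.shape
(13, 3, 5)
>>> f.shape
(5, 5, 13)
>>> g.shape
()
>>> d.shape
(13, 5, 13)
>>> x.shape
(3, 3)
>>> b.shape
(13, 13)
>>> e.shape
(3, 3)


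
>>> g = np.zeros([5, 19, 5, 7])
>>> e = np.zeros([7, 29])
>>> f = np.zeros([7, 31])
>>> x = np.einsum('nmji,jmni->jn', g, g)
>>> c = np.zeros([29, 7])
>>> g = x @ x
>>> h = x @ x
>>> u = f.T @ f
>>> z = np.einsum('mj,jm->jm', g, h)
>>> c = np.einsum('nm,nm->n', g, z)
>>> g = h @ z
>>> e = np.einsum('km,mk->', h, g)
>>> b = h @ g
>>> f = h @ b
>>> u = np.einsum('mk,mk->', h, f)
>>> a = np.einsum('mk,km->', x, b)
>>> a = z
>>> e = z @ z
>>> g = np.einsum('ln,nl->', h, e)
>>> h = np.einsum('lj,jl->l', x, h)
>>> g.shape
()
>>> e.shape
(5, 5)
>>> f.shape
(5, 5)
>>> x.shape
(5, 5)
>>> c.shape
(5,)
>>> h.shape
(5,)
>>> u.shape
()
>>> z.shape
(5, 5)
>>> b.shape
(5, 5)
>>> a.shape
(5, 5)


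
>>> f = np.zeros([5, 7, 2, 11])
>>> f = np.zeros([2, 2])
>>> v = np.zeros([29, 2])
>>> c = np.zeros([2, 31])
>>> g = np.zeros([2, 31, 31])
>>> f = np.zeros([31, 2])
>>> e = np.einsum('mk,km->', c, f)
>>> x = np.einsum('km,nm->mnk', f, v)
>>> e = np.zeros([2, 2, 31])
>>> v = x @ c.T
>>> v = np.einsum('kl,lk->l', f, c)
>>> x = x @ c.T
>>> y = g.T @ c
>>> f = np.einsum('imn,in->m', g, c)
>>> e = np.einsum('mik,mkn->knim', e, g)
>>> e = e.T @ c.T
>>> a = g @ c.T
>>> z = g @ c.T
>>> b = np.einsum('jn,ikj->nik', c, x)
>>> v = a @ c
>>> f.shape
(31,)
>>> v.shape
(2, 31, 31)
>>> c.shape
(2, 31)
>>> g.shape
(2, 31, 31)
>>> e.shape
(2, 2, 31, 2)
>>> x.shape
(2, 29, 2)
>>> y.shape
(31, 31, 31)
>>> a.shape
(2, 31, 2)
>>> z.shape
(2, 31, 2)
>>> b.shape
(31, 2, 29)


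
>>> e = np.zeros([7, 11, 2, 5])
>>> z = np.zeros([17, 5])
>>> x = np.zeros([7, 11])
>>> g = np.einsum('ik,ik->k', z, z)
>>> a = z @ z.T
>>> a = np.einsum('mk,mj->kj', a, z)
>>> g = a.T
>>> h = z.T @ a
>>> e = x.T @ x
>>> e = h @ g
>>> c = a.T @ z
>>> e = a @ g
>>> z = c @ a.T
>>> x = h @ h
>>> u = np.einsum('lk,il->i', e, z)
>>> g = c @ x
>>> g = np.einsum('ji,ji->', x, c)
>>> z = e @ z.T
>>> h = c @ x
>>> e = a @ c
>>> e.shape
(17, 5)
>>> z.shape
(17, 5)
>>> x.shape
(5, 5)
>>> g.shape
()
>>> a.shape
(17, 5)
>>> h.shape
(5, 5)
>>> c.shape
(5, 5)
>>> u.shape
(5,)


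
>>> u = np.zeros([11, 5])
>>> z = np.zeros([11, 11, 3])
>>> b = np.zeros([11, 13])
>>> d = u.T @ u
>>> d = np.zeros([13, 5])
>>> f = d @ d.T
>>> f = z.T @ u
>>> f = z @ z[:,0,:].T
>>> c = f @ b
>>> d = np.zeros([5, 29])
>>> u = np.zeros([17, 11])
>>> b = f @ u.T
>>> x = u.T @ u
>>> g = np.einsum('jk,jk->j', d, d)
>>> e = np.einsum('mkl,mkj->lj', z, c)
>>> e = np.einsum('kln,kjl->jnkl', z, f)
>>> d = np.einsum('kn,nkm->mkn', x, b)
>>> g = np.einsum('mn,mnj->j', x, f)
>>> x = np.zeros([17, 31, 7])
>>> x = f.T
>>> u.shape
(17, 11)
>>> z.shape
(11, 11, 3)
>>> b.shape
(11, 11, 17)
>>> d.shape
(17, 11, 11)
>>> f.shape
(11, 11, 11)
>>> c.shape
(11, 11, 13)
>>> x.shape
(11, 11, 11)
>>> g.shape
(11,)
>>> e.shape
(11, 3, 11, 11)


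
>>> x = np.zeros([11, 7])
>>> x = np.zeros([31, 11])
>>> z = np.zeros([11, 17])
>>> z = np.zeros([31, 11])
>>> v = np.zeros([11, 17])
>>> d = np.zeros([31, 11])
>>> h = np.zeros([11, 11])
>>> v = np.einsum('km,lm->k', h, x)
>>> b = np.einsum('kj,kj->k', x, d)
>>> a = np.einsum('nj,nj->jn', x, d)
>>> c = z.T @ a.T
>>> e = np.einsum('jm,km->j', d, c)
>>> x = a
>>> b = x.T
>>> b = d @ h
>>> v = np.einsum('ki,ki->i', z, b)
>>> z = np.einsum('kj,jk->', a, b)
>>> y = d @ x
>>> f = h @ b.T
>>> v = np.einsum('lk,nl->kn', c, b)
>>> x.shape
(11, 31)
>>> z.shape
()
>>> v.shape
(11, 31)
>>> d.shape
(31, 11)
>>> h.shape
(11, 11)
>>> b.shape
(31, 11)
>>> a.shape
(11, 31)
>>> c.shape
(11, 11)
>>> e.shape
(31,)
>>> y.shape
(31, 31)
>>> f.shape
(11, 31)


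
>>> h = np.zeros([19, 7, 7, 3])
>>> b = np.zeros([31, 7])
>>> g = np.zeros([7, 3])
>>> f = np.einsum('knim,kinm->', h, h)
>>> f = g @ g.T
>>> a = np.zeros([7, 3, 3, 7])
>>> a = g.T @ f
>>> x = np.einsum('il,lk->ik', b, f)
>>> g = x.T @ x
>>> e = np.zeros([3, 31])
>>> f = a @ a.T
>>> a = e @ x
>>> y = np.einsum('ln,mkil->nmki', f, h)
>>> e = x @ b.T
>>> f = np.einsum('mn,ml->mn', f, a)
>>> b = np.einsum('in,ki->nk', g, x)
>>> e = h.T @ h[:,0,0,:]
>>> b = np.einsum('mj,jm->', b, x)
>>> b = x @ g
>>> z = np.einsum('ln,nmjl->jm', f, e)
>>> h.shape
(19, 7, 7, 3)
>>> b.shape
(31, 7)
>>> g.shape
(7, 7)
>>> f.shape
(3, 3)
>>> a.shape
(3, 7)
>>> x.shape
(31, 7)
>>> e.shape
(3, 7, 7, 3)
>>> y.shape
(3, 19, 7, 7)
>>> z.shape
(7, 7)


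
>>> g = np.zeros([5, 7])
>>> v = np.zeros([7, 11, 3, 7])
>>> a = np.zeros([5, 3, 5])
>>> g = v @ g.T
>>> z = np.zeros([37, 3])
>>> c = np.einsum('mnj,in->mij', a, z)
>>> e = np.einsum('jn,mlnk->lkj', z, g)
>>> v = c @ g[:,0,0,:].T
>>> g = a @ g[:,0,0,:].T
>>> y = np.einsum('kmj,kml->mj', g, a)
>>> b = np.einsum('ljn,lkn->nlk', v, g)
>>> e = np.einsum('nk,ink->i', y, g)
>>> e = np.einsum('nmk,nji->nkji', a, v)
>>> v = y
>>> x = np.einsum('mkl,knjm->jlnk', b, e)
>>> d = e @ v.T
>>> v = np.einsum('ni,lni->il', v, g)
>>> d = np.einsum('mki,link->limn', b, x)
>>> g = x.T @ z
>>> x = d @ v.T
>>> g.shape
(5, 5, 3, 3)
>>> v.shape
(7, 5)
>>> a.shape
(5, 3, 5)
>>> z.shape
(37, 3)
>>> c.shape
(5, 37, 5)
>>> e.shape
(5, 5, 37, 7)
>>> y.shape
(3, 7)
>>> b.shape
(7, 5, 3)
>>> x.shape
(37, 3, 7, 7)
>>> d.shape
(37, 3, 7, 5)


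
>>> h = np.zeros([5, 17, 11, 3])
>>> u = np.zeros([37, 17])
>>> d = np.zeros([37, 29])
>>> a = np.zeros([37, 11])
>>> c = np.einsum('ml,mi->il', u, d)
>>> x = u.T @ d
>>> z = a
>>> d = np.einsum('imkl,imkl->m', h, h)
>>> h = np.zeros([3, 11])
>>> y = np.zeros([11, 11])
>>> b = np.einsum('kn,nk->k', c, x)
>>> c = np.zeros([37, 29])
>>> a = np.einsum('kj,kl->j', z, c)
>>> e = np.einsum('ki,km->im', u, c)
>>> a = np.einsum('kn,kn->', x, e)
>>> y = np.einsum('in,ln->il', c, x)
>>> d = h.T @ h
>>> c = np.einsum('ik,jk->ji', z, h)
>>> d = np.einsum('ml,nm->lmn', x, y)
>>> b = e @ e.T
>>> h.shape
(3, 11)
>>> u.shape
(37, 17)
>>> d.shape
(29, 17, 37)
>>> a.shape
()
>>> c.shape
(3, 37)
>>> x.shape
(17, 29)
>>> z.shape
(37, 11)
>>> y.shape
(37, 17)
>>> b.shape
(17, 17)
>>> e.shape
(17, 29)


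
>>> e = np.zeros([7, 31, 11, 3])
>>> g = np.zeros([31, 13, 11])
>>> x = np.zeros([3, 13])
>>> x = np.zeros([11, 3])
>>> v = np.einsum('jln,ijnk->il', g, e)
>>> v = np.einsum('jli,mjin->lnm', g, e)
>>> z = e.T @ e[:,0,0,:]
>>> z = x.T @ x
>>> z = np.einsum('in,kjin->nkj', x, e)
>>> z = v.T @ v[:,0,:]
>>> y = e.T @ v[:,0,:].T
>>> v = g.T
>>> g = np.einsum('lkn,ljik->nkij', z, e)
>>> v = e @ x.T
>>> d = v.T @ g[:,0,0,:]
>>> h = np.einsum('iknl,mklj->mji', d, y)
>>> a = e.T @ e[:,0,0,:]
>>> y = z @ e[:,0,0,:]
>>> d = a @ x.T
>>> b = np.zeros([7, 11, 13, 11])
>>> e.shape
(7, 31, 11, 3)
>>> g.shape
(7, 3, 11, 31)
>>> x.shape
(11, 3)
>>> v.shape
(7, 31, 11, 11)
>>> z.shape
(7, 3, 7)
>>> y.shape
(7, 3, 3)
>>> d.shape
(3, 11, 31, 11)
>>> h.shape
(3, 13, 11)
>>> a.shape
(3, 11, 31, 3)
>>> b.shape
(7, 11, 13, 11)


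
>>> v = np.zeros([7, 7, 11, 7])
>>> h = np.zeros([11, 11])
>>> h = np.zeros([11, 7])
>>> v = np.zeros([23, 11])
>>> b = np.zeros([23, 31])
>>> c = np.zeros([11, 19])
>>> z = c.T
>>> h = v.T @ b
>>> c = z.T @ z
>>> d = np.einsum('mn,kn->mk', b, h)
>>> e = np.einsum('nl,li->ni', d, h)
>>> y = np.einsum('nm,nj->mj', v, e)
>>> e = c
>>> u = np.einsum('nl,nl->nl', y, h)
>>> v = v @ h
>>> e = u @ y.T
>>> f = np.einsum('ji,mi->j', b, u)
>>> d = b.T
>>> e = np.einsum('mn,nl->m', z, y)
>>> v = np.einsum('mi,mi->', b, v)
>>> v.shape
()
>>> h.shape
(11, 31)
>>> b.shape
(23, 31)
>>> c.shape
(11, 11)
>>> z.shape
(19, 11)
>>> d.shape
(31, 23)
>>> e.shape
(19,)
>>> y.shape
(11, 31)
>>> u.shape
(11, 31)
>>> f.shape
(23,)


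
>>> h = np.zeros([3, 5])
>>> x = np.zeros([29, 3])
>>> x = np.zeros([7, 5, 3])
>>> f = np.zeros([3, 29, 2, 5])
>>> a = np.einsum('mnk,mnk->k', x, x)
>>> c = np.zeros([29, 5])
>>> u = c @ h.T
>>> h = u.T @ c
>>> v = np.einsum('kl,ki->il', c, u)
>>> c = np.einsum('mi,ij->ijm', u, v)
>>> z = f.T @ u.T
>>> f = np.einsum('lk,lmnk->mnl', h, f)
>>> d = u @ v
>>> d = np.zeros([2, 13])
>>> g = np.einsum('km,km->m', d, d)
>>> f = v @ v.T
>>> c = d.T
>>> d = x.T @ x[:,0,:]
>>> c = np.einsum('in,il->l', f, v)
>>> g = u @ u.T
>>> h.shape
(3, 5)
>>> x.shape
(7, 5, 3)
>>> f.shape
(3, 3)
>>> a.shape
(3,)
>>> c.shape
(5,)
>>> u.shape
(29, 3)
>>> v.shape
(3, 5)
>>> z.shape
(5, 2, 29, 29)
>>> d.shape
(3, 5, 3)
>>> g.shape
(29, 29)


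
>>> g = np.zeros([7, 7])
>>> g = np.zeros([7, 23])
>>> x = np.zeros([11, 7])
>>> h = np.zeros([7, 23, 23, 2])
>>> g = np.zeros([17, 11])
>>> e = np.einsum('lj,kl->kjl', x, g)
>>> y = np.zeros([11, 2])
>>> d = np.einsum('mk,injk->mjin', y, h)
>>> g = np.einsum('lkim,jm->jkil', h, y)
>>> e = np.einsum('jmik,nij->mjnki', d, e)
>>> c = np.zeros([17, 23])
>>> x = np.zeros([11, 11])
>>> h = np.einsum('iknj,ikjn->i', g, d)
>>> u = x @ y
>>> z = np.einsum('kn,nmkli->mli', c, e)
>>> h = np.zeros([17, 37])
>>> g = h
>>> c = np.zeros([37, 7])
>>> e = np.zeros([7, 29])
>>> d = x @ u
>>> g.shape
(17, 37)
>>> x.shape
(11, 11)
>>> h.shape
(17, 37)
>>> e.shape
(7, 29)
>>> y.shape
(11, 2)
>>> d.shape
(11, 2)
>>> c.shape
(37, 7)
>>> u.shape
(11, 2)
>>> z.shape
(11, 23, 7)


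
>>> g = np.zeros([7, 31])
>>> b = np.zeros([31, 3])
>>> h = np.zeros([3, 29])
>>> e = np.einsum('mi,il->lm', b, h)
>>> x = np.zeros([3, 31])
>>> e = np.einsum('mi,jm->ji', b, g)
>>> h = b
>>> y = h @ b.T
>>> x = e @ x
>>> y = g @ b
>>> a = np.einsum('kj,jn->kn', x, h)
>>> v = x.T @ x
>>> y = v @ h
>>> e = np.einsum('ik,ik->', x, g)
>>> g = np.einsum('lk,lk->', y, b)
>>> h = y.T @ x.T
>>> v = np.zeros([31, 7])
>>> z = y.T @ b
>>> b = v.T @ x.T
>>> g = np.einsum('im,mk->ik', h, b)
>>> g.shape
(3, 7)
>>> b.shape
(7, 7)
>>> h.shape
(3, 7)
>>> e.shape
()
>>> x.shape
(7, 31)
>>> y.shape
(31, 3)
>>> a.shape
(7, 3)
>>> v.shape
(31, 7)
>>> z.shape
(3, 3)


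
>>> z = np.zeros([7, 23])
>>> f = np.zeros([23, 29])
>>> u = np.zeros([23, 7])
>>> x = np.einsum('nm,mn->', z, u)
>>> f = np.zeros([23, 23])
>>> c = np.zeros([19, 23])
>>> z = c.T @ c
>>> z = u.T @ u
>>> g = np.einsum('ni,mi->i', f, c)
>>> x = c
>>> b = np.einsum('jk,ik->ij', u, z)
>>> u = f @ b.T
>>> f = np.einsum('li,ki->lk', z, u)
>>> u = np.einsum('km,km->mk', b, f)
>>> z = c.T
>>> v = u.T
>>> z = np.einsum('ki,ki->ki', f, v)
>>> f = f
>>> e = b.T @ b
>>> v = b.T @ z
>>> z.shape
(7, 23)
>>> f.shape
(7, 23)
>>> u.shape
(23, 7)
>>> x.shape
(19, 23)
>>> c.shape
(19, 23)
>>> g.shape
(23,)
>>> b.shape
(7, 23)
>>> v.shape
(23, 23)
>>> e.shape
(23, 23)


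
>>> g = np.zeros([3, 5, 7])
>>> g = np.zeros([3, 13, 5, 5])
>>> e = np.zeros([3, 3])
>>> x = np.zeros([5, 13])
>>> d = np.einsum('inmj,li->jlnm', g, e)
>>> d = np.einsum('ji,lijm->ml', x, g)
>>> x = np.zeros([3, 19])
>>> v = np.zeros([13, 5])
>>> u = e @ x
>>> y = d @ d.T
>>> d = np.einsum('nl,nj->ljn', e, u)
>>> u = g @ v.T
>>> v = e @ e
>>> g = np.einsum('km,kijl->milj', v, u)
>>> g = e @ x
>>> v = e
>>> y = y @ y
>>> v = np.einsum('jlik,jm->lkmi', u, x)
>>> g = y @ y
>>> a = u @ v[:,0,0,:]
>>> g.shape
(5, 5)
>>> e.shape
(3, 3)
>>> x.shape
(3, 19)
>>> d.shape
(3, 19, 3)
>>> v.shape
(13, 13, 19, 5)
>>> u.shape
(3, 13, 5, 13)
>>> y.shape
(5, 5)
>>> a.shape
(3, 13, 5, 5)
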